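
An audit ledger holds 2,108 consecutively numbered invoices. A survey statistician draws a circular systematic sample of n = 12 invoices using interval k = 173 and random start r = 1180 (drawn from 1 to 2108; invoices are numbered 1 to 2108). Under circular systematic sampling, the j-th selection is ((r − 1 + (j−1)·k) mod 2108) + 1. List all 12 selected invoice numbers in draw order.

Selection 1: 1180
Selection 2: 1180 + 173 = 1353
Selection 3: 1353 + 173 = 1526
Selection 4: 1526 + 173 = 1699
Selection 5: 1699 + 173 = 1872
Selection 6: 1872 + 173 = 2045
Selection 7: 2045 + 173 = 2218 → 2218 − 2108 = 110
Selection 8: 110 + 173 = 283
Selection 9: 283 + 173 = 456
Selection 10: 456 + 173 = 629
Selection 11: 629 + 173 = 802
Selection 12: 802 + 173 = 975

1180, 1353, 1526, 1699, 1872, 2045, 110, 283, 456, 629, 802, 975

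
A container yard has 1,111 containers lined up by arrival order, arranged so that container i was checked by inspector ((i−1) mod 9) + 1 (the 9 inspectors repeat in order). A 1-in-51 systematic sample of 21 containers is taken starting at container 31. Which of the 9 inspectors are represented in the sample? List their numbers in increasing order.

1, 4, 7

Consecutive selections differ by k = 51, so their inspector numbers differ by 51 mod 9 = 6.
gcd(51, 9) = 3, so the sample visits 9/3 = 3 distinct residues mod 9.
Start 31 is inspector 4; the inspectors hit are 1, 4, 7.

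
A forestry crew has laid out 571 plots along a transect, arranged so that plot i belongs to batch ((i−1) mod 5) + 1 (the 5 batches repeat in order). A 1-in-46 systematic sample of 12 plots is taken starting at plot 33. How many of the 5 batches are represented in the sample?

5

Consecutive selections differ by k = 46, so their batch numbers differ by 46 mod 5 = 1.
gcd(46, 5) = 1, so the sample visits 5/1 = 5 distinct residues mod 5.
Start 33 is batch 3; the batches hit are 1, 2, 3, 4, 5.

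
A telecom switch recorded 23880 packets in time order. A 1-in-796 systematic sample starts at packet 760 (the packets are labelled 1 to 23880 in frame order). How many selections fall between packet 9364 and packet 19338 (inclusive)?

13

k = 796
First selection ≥ 9364: 760 + ⌈(9364−760)/796⌉·796 = 760 + 11×796 = 9516
Last selection ≤ 19338: 760 + ⌊(19338−760)/796⌋·796 = 760 + 23×796 = 19068
Count = 23 − 11 + 1 = 13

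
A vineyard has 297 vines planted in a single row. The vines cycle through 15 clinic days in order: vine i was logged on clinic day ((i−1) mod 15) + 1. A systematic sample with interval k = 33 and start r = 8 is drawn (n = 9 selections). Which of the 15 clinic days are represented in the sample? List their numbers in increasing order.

2, 5, 8, 11, 14

Consecutive selections differ by k = 33, so their clinic day numbers differ by 33 mod 15 = 3.
gcd(33, 15) = 3, so the sample visits 15/3 = 5 distinct residues mod 15.
Start 8 is clinic day 8; the clinic days hit are 2, 5, 8, 11, 14.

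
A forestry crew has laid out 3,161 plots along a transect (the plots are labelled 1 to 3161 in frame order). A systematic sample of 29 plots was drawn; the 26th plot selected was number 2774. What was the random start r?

49

k = 3161/29 = 109
r = 2774 − (26−1)×109 = 2774 − 2725 = 49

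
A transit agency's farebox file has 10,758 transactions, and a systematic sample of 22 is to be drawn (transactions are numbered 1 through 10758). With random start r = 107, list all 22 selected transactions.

107, 596, 1085, 1574, 2063, 2552, 3041, 3530, 4019, 4508, 4997, 5486, 5975, 6464, 6953, 7442, 7931, 8420, 8909, 9398, 9887, 10376

k = N/n = 10758/22 = 489
transaction 1: 107
transaction 2: 107 + 489 = 596
transaction 3: 596 + 489 = 1085
transaction 4: 1085 + 489 = 1574
transaction 5: 1574 + 489 = 2063
transaction 6: 2063 + 489 = 2552
transaction 7: 2552 + 489 = 3041
transaction 8: 3041 + 489 = 3530
transaction 9: 3530 + 489 = 4019
transaction 10: 4019 + 489 = 4508
transaction 11: 4508 + 489 = 4997
transaction 12: 4997 + 489 = 5486
transaction 13: 5486 + 489 = 5975
transaction 14: 5975 + 489 = 6464
transaction 15: 6464 + 489 = 6953
transaction 16: 6953 + 489 = 7442
transaction 17: 7442 + 489 = 7931
transaction 18: 7931 + 489 = 8420
transaction 19: 8420 + 489 = 8909
transaction 20: 8909 + 489 = 9398
transaction 21: 9398 + 489 = 9887
transaction 22: 9887 + 489 = 10376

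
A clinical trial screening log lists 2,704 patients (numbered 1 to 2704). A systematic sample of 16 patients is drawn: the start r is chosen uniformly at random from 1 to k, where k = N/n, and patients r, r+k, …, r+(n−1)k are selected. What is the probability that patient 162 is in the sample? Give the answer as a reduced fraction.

1/169

k = 2704/16 = 169.
Patient 162 is selected iff r ≡ 162 (mod 169); exactly one such r in {1,…,169}.
Inclusion probability = 1/169.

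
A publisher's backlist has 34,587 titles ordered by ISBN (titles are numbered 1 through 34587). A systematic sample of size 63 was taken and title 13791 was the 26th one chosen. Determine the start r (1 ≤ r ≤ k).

k = 34587/63 = 549
r = 13791 − (26−1)×549 = 13791 − 13725 = 66

66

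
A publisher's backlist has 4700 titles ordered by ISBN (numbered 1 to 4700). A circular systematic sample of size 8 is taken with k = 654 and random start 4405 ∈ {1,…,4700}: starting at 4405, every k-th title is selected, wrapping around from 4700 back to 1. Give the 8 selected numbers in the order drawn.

4405, 359, 1013, 1667, 2321, 2975, 3629, 4283

Selection 1: 4405
Selection 2: 4405 + 654 = 5059 → 5059 − 4700 = 359
Selection 3: 359 + 654 = 1013
Selection 4: 1013 + 654 = 1667
Selection 5: 1667 + 654 = 2321
Selection 6: 2321 + 654 = 2975
Selection 7: 2975 + 654 = 3629
Selection 8: 3629 + 654 = 4283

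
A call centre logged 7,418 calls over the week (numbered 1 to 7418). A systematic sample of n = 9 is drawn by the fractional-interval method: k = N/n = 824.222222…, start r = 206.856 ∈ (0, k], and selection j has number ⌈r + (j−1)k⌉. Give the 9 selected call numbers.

207, 1032, 1856, 2680, 3504, 4328, 5153, 5977, 6801

j=1: r + 0k = 206.856 → ⌈·⌉ = 207
j=2: r + 1k = 1031.078222… → ⌈·⌉ = 1032
j=3: r + 2k = 1855.300444… → ⌈·⌉ = 1856
j=4: r + 3k = 2679.522666… → ⌈·⌉ = 2680
j=5: r + 4k = 3503.744888… → ⌈·⌉ = 3504
j=6: r + 5k = 4327.967111… → ⌈·⌉ = 4328
j=7: r + 6k = 5152.189333… → ⌈·⌉ = 5153
j=8: r + 7k = 5976.411555… → ⌈·⌉ = 5977
j=9: r + 8k = 6800.633777… → ⌈·⌉ = 6801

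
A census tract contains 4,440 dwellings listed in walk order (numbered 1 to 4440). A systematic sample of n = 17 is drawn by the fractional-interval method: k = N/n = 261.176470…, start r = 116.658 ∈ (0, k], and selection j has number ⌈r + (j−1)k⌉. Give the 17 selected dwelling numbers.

117, 378, 640, 901, 1162, 1423, 1684, 1945, 2207, 2468, 2729, 2990, 3251, 3512, 3774, 4035, 4296

j=1: r + 0k = 116.658 → ⌈·⌉ = 117
j=2: r + 1k = 377.834470… → ⌈·⌉ = 378
j=3: r + 2k = 639.010941… → ⌈·⌉ = 640
j=4: r + 3k = 900.187411… → ⌈·⌉ = 901
j=5: r + 4k = 1161.363882… → ⌈·⌉ = 1162
j=6: r + 5k = 1422.540352… → ⌈·⌉ = 1423
j=7: r + 6k = 1683.716823… → ⌈·⌉ = 1684
j=8: r + 7k = 1944.893294… → ⌈·⌉ = 1945
j=9: r + 8k = 2206.069764… → ⌈·⌉ = 2207
j=10: r + 9k = 2467.246235… → ⌈·⌉ = 2468
j=11: r + 10k = 2728.422705… → ⌈·⌉ = 2729
j=12: r + 11k = 2989.599176… → ⌈·⌉ = 2990
j=13: r + 12k = 3250.775647… → ⌈·⌉ = 3251
j=14: r + 13k = 3511.952117… → ⌈·⌉ = 3512
j=15: r + 14k = 3773.128588… → ⌈·⌉ = 3774
j=16: r + 15k = 4034.305058… → ⌈·⌉ = 4035
j=17: r + 16k = 4295.481529… → ⌈·⌉ = 4296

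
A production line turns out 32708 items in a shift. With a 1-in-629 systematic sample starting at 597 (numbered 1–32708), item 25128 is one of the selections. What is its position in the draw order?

40

k = 629
position = (25128 − 597)/629 + 1 = 24531/629 + 1 = 39 + 1 = 40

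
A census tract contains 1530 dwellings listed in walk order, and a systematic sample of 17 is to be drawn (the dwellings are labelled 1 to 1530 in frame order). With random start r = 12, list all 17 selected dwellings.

k = N/n = 1530/17 = 90
dwelling 1: 12
dwelling 2: 12 + 90 = 102
dwelling 3: 102 + 90 = 192
dwelling 4: 192 + 90 = 282
dwelling 5: 282 + 90 = 372
dwelling 6: 372 + 90 = 462
dwelling 7: 462 + 90 = 552
dwelling 8: 552 + 90 = 642
dwelling 9: 642 + 90 = 732
dwelling 10: 732 + 90 = 822
dwelling 11: 822 + 90 = 912
dwelling 12: 912 + 90 = 1002
dwelling 13: 1002 + 90 = 1092
dwelling 14: 1092 + 90 = 1182
dwelling 15: 1182 + 90 = 1272
dwelling 16: 1272 + 90 = 1362
dwelling 17: 1362 + 90 = 1452

12, 102, 192, 282, 372, 462, 552, 642, 732, 822, 912, 1002, 1092, 1182, 1272, 1362, 1452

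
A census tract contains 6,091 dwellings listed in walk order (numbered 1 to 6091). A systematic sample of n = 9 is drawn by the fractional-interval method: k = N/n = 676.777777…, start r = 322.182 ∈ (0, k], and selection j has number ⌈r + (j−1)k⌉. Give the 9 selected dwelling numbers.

j=1: r + 0k = 322.182 → ⌈·⌉ = 323
j=2: r + 1k = 998.959777… → ⌈·⌉ = 999
j=3: r + 2k = 1675.737555… → ⌈·⌉ = 1676
j=4: r + 3k = 2352.515333… → ⌈·⌉ = 2353
j=5: r + 4k = 3029.293111… → ⌈·⌉ = 3030
j=6: r + 5k = 3706.070888… → ⌈·⌉ = 3707
j=7: r + 6k = 4382.848666… → ⌈·⌉ = 4383
j=8: r + 7k = 5059.626444… → ⌈·⌉ = 5060
j=9: r + 8k = 5736.404222… → ⌈·⌉ = 5737

323, 999, 1676, 2353, 3030, 3707, 4383, 5060, 5737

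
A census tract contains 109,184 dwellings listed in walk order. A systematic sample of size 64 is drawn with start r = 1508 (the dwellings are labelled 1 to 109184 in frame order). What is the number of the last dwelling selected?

k = 109184/64 = 1706
64th selection = r + (64−1)·k = 1508 + 63×1706 = 1508 + 107478 = 108986

108986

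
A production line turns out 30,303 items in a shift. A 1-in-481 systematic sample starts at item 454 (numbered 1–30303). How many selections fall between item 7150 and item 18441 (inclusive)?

k = 481
First selection ≥ 7150: 454 + ⌈(7150−454)/481⌉·481 = 454 + 14×481 = 7188
Last selection ≤ 18441: 454 + ⌊(18441−454)/481⌋·481 = 454 + 37×481 = 18251
Count = 37 − 14 + 1 = 24

24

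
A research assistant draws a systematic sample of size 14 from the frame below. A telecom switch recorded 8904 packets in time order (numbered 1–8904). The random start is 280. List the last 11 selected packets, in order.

k = N/n = 8904/14 = 636
4th selection = 280 + 3×636 = 2188
5th: 2188 + 636 = 2824
6th: 2824 + 636 = 3460
7th: 3460 + 636 = 4096
8th: 4096 + 636 = 4732
9th: 4732 + 636 = 5368
10th: 5368 + 636 = 6004
11th: 6004 + 636 = 6640
12th: 6640 + 636 = 7276
13th: 7276 + 636 = 7912
14th: 7912 + 636 = 8548

2188, 2824, 3460, 4096, 4732, 5368, 6004, 6640, 7276, 7912, 8548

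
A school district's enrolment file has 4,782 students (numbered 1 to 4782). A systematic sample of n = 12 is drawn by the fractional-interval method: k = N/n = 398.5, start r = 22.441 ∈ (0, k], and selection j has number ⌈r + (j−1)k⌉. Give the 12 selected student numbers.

j=1: r + 0k = 22.441 → ⌈·⌉ = 23
j=2: r + 1k = 420.941 → ⌈·⌉ = 421
j=3: r + 2k = 819.441 → ⌈·⌉ = 820
j=4: r + 3k = 1217.941 → ⌈·⌉ = 1218
j=5: r + 4k = 1616.441 → ⌈·⌉ = 1617
j=6: r + 5k = 2014.941 → ⌈·⌉ = 2015
j=7: r + 6k = 2413.441 → ⌈·⌉ = 2414
j=8: r + 7k = 2811.941 → ⌈·⌉ = 2812
j=9: r + 8k = 3210.441 → ⌈·⌉ = 3211
j=10: r + 9k = 3608.941 → ⌈·⌉ = 3609
j=11: r + 10k = 4007.441 → ⌈·⌉ = 4008
j=12: r + 11k = 4405.941 → ⌈·⌉ = 4406

23, 421, 820, 1218, 1617, 2015, 2414, 2812, 3211, 3609, 4008, 4406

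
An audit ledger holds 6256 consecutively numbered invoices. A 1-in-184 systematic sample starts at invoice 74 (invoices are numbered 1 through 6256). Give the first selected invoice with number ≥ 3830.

k = 184
Steps past start: ⌈(3830 − 74)/184⌉ = ⌈3756/184⌉ = 21
Selected invoice: 74 + 21×184 = 3938

3938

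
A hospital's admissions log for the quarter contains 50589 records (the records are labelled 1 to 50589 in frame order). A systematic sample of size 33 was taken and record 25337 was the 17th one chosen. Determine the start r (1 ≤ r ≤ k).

k = 50589/33 = 1533
r = 25337 − (17−1)×1533 = 25337 − 24528 = 809

809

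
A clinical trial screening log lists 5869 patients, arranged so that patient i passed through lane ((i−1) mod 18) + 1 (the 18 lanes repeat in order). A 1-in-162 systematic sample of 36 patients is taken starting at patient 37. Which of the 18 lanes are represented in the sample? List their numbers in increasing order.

Consecutive selections differ by k = 162, so their lane numbers differ by 162 mod 18 = 0.
gcd(162, 18) = 18, so the sample visits 18/18 = 1 distinct residues mod 18.
Start 37 is lane 1; the lanes hit are 1.

1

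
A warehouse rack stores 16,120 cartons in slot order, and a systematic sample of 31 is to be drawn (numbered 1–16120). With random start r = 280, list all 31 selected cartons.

k = N/n = 16120/31 = 520
carton 1: 280
carton 2: 280 + 520 = 800
carton 3: 800 + 520 = 1320
carton 4: 1320 + 520 = 1840
carton 5: 1840 + 520 = 2360
carton 6: 2360 + 520 = 2880
carton 7: 2880 + 520 = 3400
carton 8: 3400 + 520 = 3920
carton 9: 3920 + 520 = 4440
carton 10: 4440 + 520 = 4960
carton 11: 4960 + 520 = 5480
carton 12: 5480 + 520 = 6000
carton 13: 6000 + 520 = 6520
carton 14: 6520 + 520 = 7040
carton 15: 7040 + 520 = 7560
carton 16: 7560 + 520 = 8080
carton 17: 8080 + 520 = 8600
carton 18: 8600 + 520 = 9120
carton 19: 9120 + 520 = 9640
carton 20: 9640 + 520 = 10160
carton 21: 10160 + 520 = 10680
carton 22: 10680 + 520 = 11200
carton 23: 11200 + 520 = 11720
carton 24: 11720 + 520 = 12240
carton 25: 12240 + 520 = 12760
carton 26: 12760 + 520 = 13280
carton 27: 13280 + 520 = 13800
carton 28: 13800 + 520 = 14320
carton 29: 14320 + 520 = 14840
carton 30: 14840 + 520 = 15360
carton 31: 15360 + 520 = 15880

280, 800, 1320, 1840, 2360, 2880, 3400, 3920, 4440, 4960, 5480, 6000, 6520, 7040, 7560, 8080, 8600, 9120, 9640, 10160, 10680, 11200, 11720, 12240, 12760, 13280, 13800, 14320, 14840, 15360, 15880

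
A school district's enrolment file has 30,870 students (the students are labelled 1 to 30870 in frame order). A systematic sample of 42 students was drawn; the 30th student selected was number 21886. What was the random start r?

571

k = 30870/42 = 735
r = 21886 − (30−1)×735 = 21886 − 21315 = 571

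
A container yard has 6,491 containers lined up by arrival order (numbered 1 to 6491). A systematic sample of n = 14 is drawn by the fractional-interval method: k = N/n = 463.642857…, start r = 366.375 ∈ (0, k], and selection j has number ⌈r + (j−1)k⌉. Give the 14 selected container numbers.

367, 831, 1294, 1758, 2221, 2685, 3149, 3612, 4076, 4540, 5003, 5467, 5931, 6394

j=1: r + 0k = 366.375 → ⌈·⌉ = 367
j=2: r + 1k = 830.017857… → ⌈·⌉ = 831
j=3: r + 2k = 1293.660714… → ⌈·⌉ = 1294
j=4: r + 3k = 1757.303571… → ⌈·⌉ = 1758
j=5: r + 4k = 2220.946428… → ⌈·⌉ = 2221
j=6: r + 5k = 2684.589285… → ⌈·⌉ = 2685
j=7: r + 6k = 3148.232142… → ⌈·⌉ = 3149
j=8: r + 7k = 3611.875 → ⌈·⌉ = 3612
j=9: r + 8k = 4075.517857… → ⌈·⌉ = 4076
j=10: r + 9k = 4539.160714… → ⌈·⌉ = 4540
j=11: r + 10k = 5002.803571… → ⌈·⌉ = 5003
j=12: r + 11k = 5466.446428… → ⌈·⌉ = 5467
j=13: r + 12k = 5930.089285… → ⌈·⌉ = 5931
j=14: r + 13k = 6393.732142… → ⌈·⌉ = 6394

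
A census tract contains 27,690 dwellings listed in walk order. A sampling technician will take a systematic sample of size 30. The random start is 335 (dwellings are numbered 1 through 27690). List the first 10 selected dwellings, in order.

k = N/n = 27690/30 = 923
dwelling 1: 335
dwelling 2: 335 + 923 = 1258
dwelling 3: 1258 + 923 = 2181
dwelling 4: 2181 + 923 = 3104
dwelling 5: 3104 + 923 = 4027
dwelling 6: 4027 + 923 = 4950
dwelling 7: 4950 + 923 = 5873
dwelling 8: 5873 + 923 = 6796
dwelling 9: 6796 + 923 = 7719
dwelling 10: 7719 + 923 = 8642

335, 1258, 2181, 3104, 4027, 4950, 5873, 6796, 7719, 8642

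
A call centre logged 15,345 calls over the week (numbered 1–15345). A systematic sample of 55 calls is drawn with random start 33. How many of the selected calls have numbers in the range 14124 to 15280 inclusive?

k = 15345/55 = 279
First selection ≥ 14124: 33 + ⌈(14124−33)/279⌉·279 = 33 + 51×279 = 14262
Last selection ≤ 15280: 33 + ⌊(15280−33)/279⌋·279 = 33 + 54×279 = 15099
Count = 54 − 51 + 1 = 4

4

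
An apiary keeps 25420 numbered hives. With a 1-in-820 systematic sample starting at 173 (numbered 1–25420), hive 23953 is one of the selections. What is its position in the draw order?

k = 820
position = (23953 − 173)/820 + 1 = 23780/820 + 1 = 29 + 1 = 30

30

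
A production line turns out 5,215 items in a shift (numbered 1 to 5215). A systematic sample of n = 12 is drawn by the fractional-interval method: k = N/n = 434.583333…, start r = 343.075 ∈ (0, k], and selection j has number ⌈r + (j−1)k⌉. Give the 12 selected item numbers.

344, 778, 1213, 1647, 2082, 2516, 2951, 3386, 3820, 4255, 4689, 5124

j=1: r + 0k = 343.075 → ⌈·⌉ = 344
j=2: r + 1k = 777.658333… → ⌈·⌉ = 778
j=3: r + 2k = 1212.241666… → ⌈·⌉ = 1213
j=4: r + 3k = 1646.825 → ⌈·⌉ = 1647
j=5: r + 4k = 2081.408333… → ⌈·⌉ = 2082
j=6: r + 5k = 2515.991666… → ⌈·⌉ = 2516
j=7: r + 6k = 2950.575 → ⌈·⌉ = 2951
j=8: r + 7k = 3385.158333… → ⌈·⌉ = 3386
j=9: r + 8k = 3819.741666… → ⌈·⌉ = 3820
j=10: r + 9k = 4254.325 → ⌈·⌉ = 4255
j=11: r + 10k = 4688.908333… → ⌈·⌉ = 4689
j=12: r + 11k = 5123.491666… → ⌈·⌉ = 5124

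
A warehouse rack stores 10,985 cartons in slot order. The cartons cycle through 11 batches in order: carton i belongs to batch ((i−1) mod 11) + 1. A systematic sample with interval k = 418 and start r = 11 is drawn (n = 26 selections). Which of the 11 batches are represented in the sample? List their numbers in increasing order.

11

Consecutive selections differ by k = 418, so their batch numbers differ by 418 mod 11 = 0.
gcd(418, 11) = 11, so the sample visits 11/11 = 1 distinct residues mod 11.
Start 11 is batch 11; the batches hit are 11.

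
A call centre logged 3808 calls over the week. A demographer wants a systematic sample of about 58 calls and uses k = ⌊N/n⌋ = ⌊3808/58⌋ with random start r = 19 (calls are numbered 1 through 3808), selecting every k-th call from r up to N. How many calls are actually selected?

k = ⌊3808/58⌋ = 65
Achieved size = ⌊(3808 − 19)/65⌋ + 1 = ⌊3789/65⌋ + 1 = 58 + 1 = 59
(last selection: 19 + 58×65 = 3789 ≤ 3808; next would be 3854 > 3808)

59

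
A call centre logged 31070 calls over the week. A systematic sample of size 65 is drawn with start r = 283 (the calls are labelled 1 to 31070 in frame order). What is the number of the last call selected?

k = 31070/65 = 478
65th selection = r + (65−1)·k = 283 + 64×478 = 283 + 30592 = 30875

30875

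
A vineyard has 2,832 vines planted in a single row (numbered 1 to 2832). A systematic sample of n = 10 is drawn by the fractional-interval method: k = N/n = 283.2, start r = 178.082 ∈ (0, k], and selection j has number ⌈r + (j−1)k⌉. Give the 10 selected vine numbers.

j=1: r + 0k = 178.082 → ⌈·⌉ = 179
j=2: r + 1k = 461.282 → ⌈·⌉ = 462
j=3: r + 2k = 744.482 → ⌈·⌉ = 745
j=4: r + 3k = 1027.682 → ⌈·⌉ = 1028
j=5: r + 4k = 1310.882 → ⌈·⌉ = 1311
j=6: r + 5k = 1594.082 → ⌈·⌉ = 1595
j=7: r + 6k = 1877.282 → ⌈·⌉ = 1878
j=8: r + 7k = 2160.482 → ⌈·⌉ = 2161
j=9: r + 8k = 2443.682 → ⌈·⌉ = 2444
j=10: r + 9k = 2726.882 → ⌈·⌉ = 2727

179, 462, 745, 1028, 1311, 1595, 1878, 2161, 2444, 2727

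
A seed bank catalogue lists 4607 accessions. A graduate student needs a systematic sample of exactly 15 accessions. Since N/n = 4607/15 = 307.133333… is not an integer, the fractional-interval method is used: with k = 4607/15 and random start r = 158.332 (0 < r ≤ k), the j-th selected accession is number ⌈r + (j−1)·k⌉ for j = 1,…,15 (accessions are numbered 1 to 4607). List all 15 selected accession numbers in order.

j=1: r + 0k = 158.332 → ⌈·⌉ = 159
j=2: r + 1k = 465.465333… → ⌈·⌉ = 466
j=3: r + 2k = 772.598666… → ⌈·⌉ = 773
j=4: r + 3k = 1079.732 → ⌈·⌉ = 1080
j=5: r + 4k = 1386.865333… → ⌈·⌉ = 1387
j=6: r + 5k = 1693.998666… → ⌈·⌉ = 1694
j=7: r + 6k = 2001.132 → ⌈·⌉ = 2002
j=8: r + 7k = 2308.265333… → ⌈·⌉ = 2309
j=9: r + 8k = 2615.398666… → ⌈·⌉ = 2616
j=10: r + 9k = 2922.532 → ⌈·⌉ = 2923
j=11: r + 10k = 3229.665333… → ⌈·⌉ = 3230
j=12: r + 11k = 3536.798666… → ⌈·⌉ = 3537
j=13: r + 12k = 3843.932 → ⌈·⌉ = 3844
j=14: r + 13k = 4151.065333… → ⌈·⌉ = 4152
j=15: r + 14k = 4458.198666… → ⌈·⌉ = 4459

159, 466, 773, 1080, 1387, 1694, 2002, 2309, 2616, 2923, 3230, 3537, 3844, 4152, 4459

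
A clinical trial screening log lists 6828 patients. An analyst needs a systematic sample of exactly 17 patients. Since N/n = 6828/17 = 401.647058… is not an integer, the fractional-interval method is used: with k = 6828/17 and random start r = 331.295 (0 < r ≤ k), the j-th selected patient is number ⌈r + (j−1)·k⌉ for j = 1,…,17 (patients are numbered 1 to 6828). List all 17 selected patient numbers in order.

332, 733, 1135, 1537, 1938, 2340, 2742, 3143, 3545, 3947, 4348, 4750, 5152, 5553, 5955, 6357, 6758

j=1: r + 0k = 331.295 → ⌈·⌉ = 332
j=2: r + 1k = 732.942058… → ⌈·⌉ = 733
j=3: r + 2k = 1134.589117… → ⌈·⌉ = 1135
j=4: r + 3k = 1536.236176… → ⌈·⌉ = 1537
j=5: r + 4k = 1937.883235… → ⌈·⌉ = 1938
j=6: r + 5k = 2339.530294… → ⌈·⌉ = 2340
j=7: r + 6k = 2741.177352… → ⌈·⌉ = 2742
j=8: r + 7k = 3142.824411… → ⌈·⌉ = 3143
j=9: r + 8k = 3544.471470… → ⌈·⌉ = 3545
j=10: r + 9k = 3946.118529… → ⌈·⌉ = 3947
j=11: r + 10k = 4347.765588… → ⌈·⌉ = 4348
j=12: r + 11k = 4749.412647… → ⌈·⌉ = 4750
j=13: r + 12k = 5151.059705… → ⌈·⌉ = 5152
j=14: r + 13k = 5552.706764… → ⌈·⌉ = 5553
j=15: r + 14k = 5954.353823… → ⌈·⌉ = 5955
j=16: r + 15k = 6356.000882… → ⌈·⌉ = 6357
j=17: r + 16k = 6757.647941… → ⌈·⌉ = 6758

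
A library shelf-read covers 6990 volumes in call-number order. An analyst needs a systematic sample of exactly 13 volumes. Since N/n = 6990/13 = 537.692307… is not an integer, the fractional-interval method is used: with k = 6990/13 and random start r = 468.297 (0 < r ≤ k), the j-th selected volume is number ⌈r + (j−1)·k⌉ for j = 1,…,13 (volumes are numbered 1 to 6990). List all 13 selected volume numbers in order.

469, 1006, 1544, 2082, 2620, 3157, 3695, 4233, 4770, 5308, 5846, 6383, 6921

j=1: r + 0k = 468.297 → ⌈·⌉ = 469
j=2: r + 1k = 1005.989307… → ⌈·⌉ = 1006
j=3: r + 2k = 1543.681615… → ⌈·⌉ = 1544
j=4: r + 3k = 2081.373923… → ⌈·⌉ = 2082
j=5: r + 4k = 2619.066230… → ⌈·⌉ = 2620
j=6: r + 5k = 3156.758538… → ⌈·⌉ = 3157
j=7: r + 6k = 3694.450846… → ⌈·⌉ = 3695
j=8: r + 7k = 4232.143153… → ⌈·⌉ = 4233
j=9: r + 8k = 4769.835461… → ⌈·⌉ = 4770
j=10: r + 9k = 5307.527769… → ⌈·⌉ = 5308
j=11: r + 10k = 5845.220076… → ⌈·⌉ = 5846
j=12: r + 11k = 6382.912384… → ⌈·⌉ = 6383
j=13: r + 12k = 6920.604692… → ⌈·⌉ = 6921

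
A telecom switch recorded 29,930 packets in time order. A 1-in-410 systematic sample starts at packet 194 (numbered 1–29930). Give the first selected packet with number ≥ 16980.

k = 410
Steps past start: ⌈(16980 − 194)/410⌉ = ⌈16786/410⌉ = 41
Selected packet: 194 + 41×410 = 17004

17004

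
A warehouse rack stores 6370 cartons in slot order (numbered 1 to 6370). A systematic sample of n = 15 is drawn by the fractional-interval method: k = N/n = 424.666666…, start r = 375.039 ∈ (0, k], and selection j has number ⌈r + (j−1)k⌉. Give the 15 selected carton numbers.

j=1: r + 0k = 375.039 → ⌈·⌉ = 376
j=2: r + 1k = 799.705666… → ⌈·⌉ = 800
j=3: r + 2k = 1224.372333… → ⌈·⌉ = 1225
j=4: r + 3k = 1649.039 → ⌈·⌉ = 1650
j=5: r + 4k = 2073.705666… → ⌈·⌉ = 2074
j=6: r + 5k = 2498.372333… → ⌈·⌉ = 2499
j=7: r + 6k = 2923.039 → ⌈·⌉ = 2924
j=8: r + 7k = 3347.705666… → ⌈·⌉ = 3348
j=9: r + 8k = 3772.372333… → ⌈·⌉ = 3773
j=10: r + 9k = 4197.039 → ⌈·⌉ = 4198
j=11: r + 10k = 4621.705666… → ⌈·⌉ = 4622
j=12: r + 11k = 5046.372333… → ⌈·⌉ = 5047
j=13: r + 12k = 5471.039 → ⌈·⌉ = 5472
j=14: r + 13k = 5895.705666… → ⌈·⌉ = 5896
j=15: r + 14k = 6320.372333… → ⌈·⌉ = 6321

376, 800, 1225, 1650, 2074, 2499, 2924, 3348, 3773, 4198, 4622, 5047, 5472, 5896, 6321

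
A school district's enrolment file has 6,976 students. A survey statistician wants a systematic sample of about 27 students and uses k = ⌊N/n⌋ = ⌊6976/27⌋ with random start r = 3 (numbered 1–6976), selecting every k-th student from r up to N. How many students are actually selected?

28

k = ⌊6976/27⌋ = 258
Achieved size = ⌊(6976 − 3)/258⌋ + 1 = ⌊6973/258⌋ + 1 = 27 + 1 = 28
(last selection: 3 + 27×258 = 6969 ≤ 6976; next would be 7227 > 6976)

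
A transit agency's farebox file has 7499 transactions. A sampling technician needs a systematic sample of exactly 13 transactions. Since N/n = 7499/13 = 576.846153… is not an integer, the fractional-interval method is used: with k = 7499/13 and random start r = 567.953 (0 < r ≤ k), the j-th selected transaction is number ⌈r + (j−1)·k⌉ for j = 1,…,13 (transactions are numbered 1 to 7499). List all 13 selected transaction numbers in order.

j=1: r + 0k = 567.953 → ⌈·⌉ = 568
j=2: r + 1k = 1144.799153… → ⌈·⌉ = 1145
j=3: r + 2k = 1721.645307… → ⌈·⌉ = 1722
j=4: r + 3k = 2298.491461… → ⌈·⌉ = 2299
j=5: r + 4k = 2875.337615… → ⌈·⌉ = 2876
j=6: r + 5k = 3452.183769… → ⌈·⌉ = 3453
j=7: r + 6k = 4029.029923… → ⌈·⌉ = 4030
j=8: r + 7k = 4605.876076… → ⌈·⌉ = 4606
j=9: r + 8k = 5182.722230… → ⌈·⌉ = 5183
j=10: r + 9k = 5759.568384… → ⌈·⌉ = 5760
j=11: r + 10k = 6336.414538… → ⌈·⌉ = 6337
j=12: r + 11k = 6913.260692… → ⌈·⌉ = 6914
j=13: r + 12k = 7490.106846… → ⌈·⌉ = 7491

568, 1145, 1722, 2299, 2876, 3453, 4030, 4606, 5183, 5760, 6337, 6914, 7491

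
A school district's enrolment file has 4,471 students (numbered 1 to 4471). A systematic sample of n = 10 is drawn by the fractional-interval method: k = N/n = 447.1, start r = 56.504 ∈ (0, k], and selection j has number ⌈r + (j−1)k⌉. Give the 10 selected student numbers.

57, 504, 951, 1398, 1845, 2293, 2740, 3187, 3634, 4081

j=1: r + 0k = 56.504 → ⌈·⌉ = 57
j=2: r + 1k = 503.604 → ⌈·⌉ = 504
j=3: r + 2k = 950.704 → ⌈·⌉ = 951
j=4: r + 3k = 1397.804 → ⌈·⌉ = 1398
j=5: r + 4k = 1844.904 → ⌈·⌉ = 1845
j=6: r + 5k = 2292.004 → ⌈·⌉ = 2293
j=7: r + 6k = 2739.104 → ⌈·⌉ = 2740
j=8: r + 7k = 3186.204 → ⌈·⌉ = 3187
j=9: r + 8k = 3633.304 → ⌈·⌉ = 3634
j=10: r + 9k = 4080.404 → ⌈·⌉ = 4081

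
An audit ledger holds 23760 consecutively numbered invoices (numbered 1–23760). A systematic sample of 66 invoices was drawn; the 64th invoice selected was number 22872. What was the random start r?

k = 23760/66 = 360
r = 22872 − (64−1)×360 = 22872 − 22680 = 192

192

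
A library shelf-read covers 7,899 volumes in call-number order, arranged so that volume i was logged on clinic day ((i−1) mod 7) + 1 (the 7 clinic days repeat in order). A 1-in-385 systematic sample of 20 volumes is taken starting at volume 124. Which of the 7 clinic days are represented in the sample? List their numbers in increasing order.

Consecutive selections differ by k = 385, so their clinic day numbers differ by 385 mod 7 = 0.
gcd(385, 7) = 7, so the sample visits 7/7 = 1 distinct residues mod 7.
Start 124 is clinic day 5; the clinic days hit are 5.

5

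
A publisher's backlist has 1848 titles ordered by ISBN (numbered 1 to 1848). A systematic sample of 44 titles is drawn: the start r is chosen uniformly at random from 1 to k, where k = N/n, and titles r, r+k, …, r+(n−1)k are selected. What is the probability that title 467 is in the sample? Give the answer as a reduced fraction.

1/42

k = 1848/44 = 42.
Title 467 is selected iff r ≡ 467 (mod 42); exactly one such r in {1,…,42}.
Inclusion probability = 1/42.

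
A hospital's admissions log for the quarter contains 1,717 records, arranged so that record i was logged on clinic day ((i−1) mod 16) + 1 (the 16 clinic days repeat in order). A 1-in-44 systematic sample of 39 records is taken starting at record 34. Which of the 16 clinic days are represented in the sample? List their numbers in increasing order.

Consecutive selections differ by k = 44, so their clinic day numbers differ by 44 mod 16 = 12.
gcd(44, 16) = 4, so the sample visits 16/4 = 4 distinct residues mod 16.
Start 34 is clinic day 2; the clinic days hit are 2, 6, 10, 14.

2, 6, 10, 14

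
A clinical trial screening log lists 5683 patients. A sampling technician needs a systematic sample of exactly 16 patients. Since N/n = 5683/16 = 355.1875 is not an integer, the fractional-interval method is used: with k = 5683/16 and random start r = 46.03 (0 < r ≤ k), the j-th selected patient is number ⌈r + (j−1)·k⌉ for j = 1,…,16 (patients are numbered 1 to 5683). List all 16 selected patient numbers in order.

47, 402, 757, 1112, 1467, 1822, 2178, 2533, 2888, 3243, 3598, 3954, 4309, 4664, 5019, 5374

j=1: r + 0k = 46.03 → ⌈·⌉ = 47
j=2: r + 1k = 401.2175 → ⌈·⌉ = 402
j=3: r + 2k = 756.405 → ⌈·⌉ = 757
j=4: r + 3k = 1111.5925 → ⌈·⌉ = 1112
j=5: r + 4k = 1466.78 → ⌈·⌉ = 1467
j=6: r + 5k = 1821.9675 → ⌈·⌉ = 1822
j=7: r + 6k = 2177.155 → ⌈·⌉ = 2178
j=8: r + 7k = 2532.3425 → ⌈·⌉ = 2533
j=9: r + 8k = 2887.53 → ⌈·⌉ = 2888
j=10: r + 9k = 3242.7175 → ⌈·⌉ = 3243
j=11: r + 10k = 3597.905 → ⌈·⌉ = 3598
j=12: r + 11k = 3953.0925 → ⌈·⌉ = 3954
j=13: r + 12k = 4308.28 → ⌈·⌉ = 4309
j=14: r + 13k = 4663.4675 → ⌈·⌉ = 4664
j=15: r + 14k = 5018.655 → ⌈·⌉ = 5019
j=16: r + 15k = 5373.8425 → ⌈·⌉ = 5374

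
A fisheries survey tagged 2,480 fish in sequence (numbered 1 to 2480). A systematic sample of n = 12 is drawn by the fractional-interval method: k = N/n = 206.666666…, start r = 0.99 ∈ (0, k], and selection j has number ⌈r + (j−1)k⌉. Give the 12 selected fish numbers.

j=1: r + 0k = 0.99 → ⌈·⌉ = 1
j=2: r + 1k = 207.656666… → ⌈·⌉ = 208
j=3: r + 2k = 414.323333… → ⌈·⌉ = 415
j=4: r + 3k = 620.99 → ⌈·⌉ = 621
j=5: r + 4k = 827.656666… → ⌈·⌉ = 828
j=6: r + 5k = 1034.323333… → ⌈·⌉ = 1035
j=7: r + 6k = 1240.99 → ⌈·⌉ = 1241
j=8: r + 7k = 1447.656666… → ⌈·⌉ = 1448
j=9: r + 8k = 1654.323333… → ⌈·⌉ = 1655
j=10: r + 9k = 1860.99 → ⌈·⌉ = 1861
j=11: r + 10k = 2067.656666… → ⌈·⌉ = 2068
j=12: r + 11k = 2274.323333… → ⌈·⌉ = 2275

1, 208, 415, 621, 828, 1035, 1241, 1448, 1655, 1861, 2068, 2275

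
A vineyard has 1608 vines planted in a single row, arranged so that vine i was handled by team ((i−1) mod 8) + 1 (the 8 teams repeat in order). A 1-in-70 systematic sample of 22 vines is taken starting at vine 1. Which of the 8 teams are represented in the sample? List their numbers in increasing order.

1, 3, 5, 7

Consecutive selections differ by k = 70, so their team numbers differ by 70 mod 8 = 6.
gcd(70, 8) = 2, so the sample visits 8/2 = 4 distinct residues mod 8.
Start 1 is team 1; the teams hit are 1, 3, 5, 7.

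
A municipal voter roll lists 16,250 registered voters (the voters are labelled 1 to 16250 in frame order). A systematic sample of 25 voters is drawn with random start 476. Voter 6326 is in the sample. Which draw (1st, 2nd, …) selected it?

10

k = 16250/25 = 650
position = (6326 − 476)/650 + 1 = 5850/650 + 1 = 9 + 1 = 10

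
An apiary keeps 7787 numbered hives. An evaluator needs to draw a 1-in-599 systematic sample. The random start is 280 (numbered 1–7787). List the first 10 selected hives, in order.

280, 879, 1478, 2077, 2676, 3275, 3874, 4473, 5072, 5671

hive 1: 280
hive 2: 280 + 599 = 879
hive 3: 879 + 599 = 1478
hive 4: 1478 + 599 = 2077
hive 5: 2077 + 599 = 2676
hive 6: 2676 + 599 = 3275
hive 7: 3275 + 599 = 3874
hive 8: 3874 + 599 = 4473
hive 9: 4473 + 599 = 5072
hive 10: 5072 + 599 = 5671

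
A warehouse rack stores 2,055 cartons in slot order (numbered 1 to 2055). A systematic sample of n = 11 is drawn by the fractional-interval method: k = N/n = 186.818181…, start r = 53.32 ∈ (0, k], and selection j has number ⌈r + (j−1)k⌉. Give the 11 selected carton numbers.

j=1: r + 0k = 53.32 → ⌈·⌉ = 54
j=2: r + 1k = 240.138181… → ⌈·⌉ = 241
j=3: r + 2k = 426.956363… → ⌈·⌉ = 427
j=4: r + 3k = 613.774545… → ⌈·⌉ = 614
j=5: r + 4k = 800.592727… → ⌈·⌉ = 801
j=6: r + 5k = 987.410909… → ⌈·⌉ = 988
j=7: r + 6k = 1174.229090… → ⌈·⌉ = 1175
j=8: r + 7k = 1361.047272… → ⌈·⌉ = 1362
j=9: r + 8k = 1547.865454… → ⌈·⌉ = 1548
j=10: r + 9k = 1734.683636… → ⌈·⌉ = 1735
j=11: r + 10k = 1921.501818… → ⌈·⌉ = 1922

54, 241, 427, 614, 801, 988, 1175, 1362, 1548, 1735, 1922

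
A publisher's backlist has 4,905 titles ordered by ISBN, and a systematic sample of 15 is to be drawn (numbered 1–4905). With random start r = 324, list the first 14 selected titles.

k = N/n = 4905/15 = 327
title 1: 324
title 2: 324 + 327 = 651
title 3: 651 + 327 = 978
title 4: 978 + 327 = 1305
title 5: 1305 + 327 = 1632
title 6: 1632 + 327 = 1959
title 7: 1959 + 327 = 2286
title 8: 2286 + 327 = 2613
title 9: 2613 + 327 = 2940
title 10: 2940 + 327 = 3267
title 11: 3267 + 327 = 3594
title 12: 3594 + 327 = 3921
title 13: 3921 + 327 = 4248
title 14: 4248 + 327 = 4575

324, 651, 978, 1305, 1632, 1959, 2286, 2613, 2940, 3267, 3594, 3921, 4248, 4575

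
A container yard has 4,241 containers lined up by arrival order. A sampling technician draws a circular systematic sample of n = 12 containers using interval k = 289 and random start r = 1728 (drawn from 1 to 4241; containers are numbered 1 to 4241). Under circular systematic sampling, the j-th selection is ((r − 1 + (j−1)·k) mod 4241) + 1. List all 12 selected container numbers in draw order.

Selection 1: 1728
Selection 2: 1728 + 289 = 2017
Selection 3: 2017 + 289 = 2306
Selection 4: 2306 + 289 = 2595
Selection 5: 2595 + 289 = 2884
Selection 6: 2884 + 289 = 3173
Selection 7: 3173 + 289 = 3462
Selection 8: 3462 + 289 = 3751
Selection 9: 3751 + 289 = 4040
Selection 10: 4040 + 289 = 4329 → 4329 − 4241 = 88
Selection 11: 88 + 289 = 377
Selection 12: 377 + 289 = 666

1728, 2017, 2306, 2595, 2884, 3173, 3462, 3751, 4040, 88, 377, 666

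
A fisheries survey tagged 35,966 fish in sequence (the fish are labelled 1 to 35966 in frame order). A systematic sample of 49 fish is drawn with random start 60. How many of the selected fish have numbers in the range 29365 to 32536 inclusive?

5

k = 35966/49 = 734
First selection ≥ 29365: 60 + ⌈(29365−60)/734⌉·734 = 60 + 40×734 = 29420
Last selection ≤ 32536: 60 + ⌊(32536−60)/734⌋·734 = 60 + 44×734 = 32356
Count = 44 − 40 + 1 = 5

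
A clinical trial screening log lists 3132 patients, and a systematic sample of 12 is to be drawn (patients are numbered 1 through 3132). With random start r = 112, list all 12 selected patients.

112, 373, 634, 895, 1156, 1417, 1678, 1939, 2200, 2461, 2722, 2983

k = N/n = 3132/12 = 261
patient 1: 112
patient 2: 112 + 261 = 373
patient 3: 373 + 261 = 634
patient 4: 634 + 261 = 895
patient 5: 895 + 261 = 1156
patient 6: 1156 + 261 = 1417
patient 7: 1417 + 261 = 1678
patient 8: 1678 + 261 = 1939
patient 9: 1939 + 261 = 2200
patient 10: 2200 + 261 = 2461
patient 11: 2461 + 261 = 2722
patient 12: 2722 + 261 = 2983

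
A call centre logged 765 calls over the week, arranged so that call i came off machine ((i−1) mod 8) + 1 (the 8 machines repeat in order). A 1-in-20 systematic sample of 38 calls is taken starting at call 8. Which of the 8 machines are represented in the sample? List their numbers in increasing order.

Consecutive selections differ by k = 20, so their machine numbers differ by 20 mod 8 = 4.
gcd(20, 8) = 4, so the sample visits 8/4 = 2 distinct residues mod 8.
Start 8 is machine 8; the machines hit are 4, 8.

4, 8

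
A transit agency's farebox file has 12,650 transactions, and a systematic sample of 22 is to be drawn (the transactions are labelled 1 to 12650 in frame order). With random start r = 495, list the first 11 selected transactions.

495, 1070, 1645, 2220, 2795, 3370, 3945, 4520, 5095, 5670, 6245

k = N/n = 12650/22 = 575
transaction 1: 495
transaction 2: 495 + 575 = 1070
transaction 3: 1070 + 575 = 1645
transaction 4: 1645 + 575 = 2220
transaction 5: 2220 + 575 = 2795
transaction 6: 2795 + 575 = 3370
transaction 7: 3370 + 575 = 3945
transaction 8: 3945 + 575 = 4520
transaction 9: 4520 + 575 = 5095
transaction 10: 5095 + 575 = 5670
transaction 11: 5670 + 575 = 6245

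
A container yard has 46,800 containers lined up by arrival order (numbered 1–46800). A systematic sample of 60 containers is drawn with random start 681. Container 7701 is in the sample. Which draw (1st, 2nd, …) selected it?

10

k = 46800/60 = 780
position = (7701 − 681)/780 + 1 = 7020/780 + 1 = 9 + 1 = 10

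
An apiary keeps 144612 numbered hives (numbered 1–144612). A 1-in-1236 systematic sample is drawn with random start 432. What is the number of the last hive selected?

143808

k = 1236
117th selection = r + (117−1)·k = 432 + 116×1236 = 432 + 143376 = 143808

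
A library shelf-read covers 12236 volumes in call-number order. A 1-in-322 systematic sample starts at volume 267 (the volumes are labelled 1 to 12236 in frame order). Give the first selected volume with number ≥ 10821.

k = 322
Steps past start: ⌈(10821 − 267)/322⌉ = ⌈10554/322⌉ = 33
Selected volume: 267 + 33×322 = 10893

10893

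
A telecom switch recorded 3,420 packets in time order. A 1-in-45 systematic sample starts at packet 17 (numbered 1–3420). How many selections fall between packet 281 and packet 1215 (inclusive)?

21

k = 45
First selection ≥ 281: 17 + ⌈(281−17)/45⌉·45 = 17 + 6×45 = 287
Last selection ≤ 1215: 17 + ⌊(1215−17)/45⌋·45 = 17 + 26×45 = 1187
Count = 26 − 6 + 1 = 21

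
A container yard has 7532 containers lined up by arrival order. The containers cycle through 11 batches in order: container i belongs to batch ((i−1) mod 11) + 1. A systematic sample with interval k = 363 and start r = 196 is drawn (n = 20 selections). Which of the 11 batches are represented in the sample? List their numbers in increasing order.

Consecutive selections differ by k = 363, so their batch numbers differ by 363 mod 11 = 0.
gcd(363, 11) = 11, so the sample visits 11/11 = 1 distinct residues mod 11.
Start 196 is batch 9; the batches hit are 9.

9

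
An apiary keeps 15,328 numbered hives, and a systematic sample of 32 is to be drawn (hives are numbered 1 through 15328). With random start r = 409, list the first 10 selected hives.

k = N/n = 15328/32 = 479
hive 1: 409
hive 2: 409 + 479 = 888
hive 3: 888 + 479 = 1367
hive 4: 1367 + 479 = 1846
hive 5: 1846 + 479 = 2325
hive 6: 2325 + 479 = 2804
hive 7: 2804 + 479 = 3283
hive 8: 3283 + 479 = 3762
hive 9: 3762 + 479 = 4241
hive 10: 4241 + 479 = 4720

409, 888, 1367, 1846, 2325, 2804, 3283, 3762, 4241, 4720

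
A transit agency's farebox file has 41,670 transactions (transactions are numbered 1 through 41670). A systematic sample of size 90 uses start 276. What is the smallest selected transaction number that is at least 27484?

k = 41670/90 = 463
Steps past start: ⌈(27484 − 276)/463⌉ = ⌈27208/463⌉ = 59
Selected transaction: 276 + 59×463 = 27593

27593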